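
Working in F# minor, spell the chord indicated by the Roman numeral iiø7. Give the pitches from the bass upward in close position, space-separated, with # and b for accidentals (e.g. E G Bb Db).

G# B D F#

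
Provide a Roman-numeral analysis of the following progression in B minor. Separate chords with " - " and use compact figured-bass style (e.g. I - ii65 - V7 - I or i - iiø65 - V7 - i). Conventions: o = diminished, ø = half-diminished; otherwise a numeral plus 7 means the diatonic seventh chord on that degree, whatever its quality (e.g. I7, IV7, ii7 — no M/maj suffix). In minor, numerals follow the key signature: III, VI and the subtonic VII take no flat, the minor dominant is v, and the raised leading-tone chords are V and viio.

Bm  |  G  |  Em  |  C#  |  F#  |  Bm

Bm: minor triad on B = scale degree 1 → i.
G: root G is the submediant; major triad there is VI.
Em: root E is the subdominant; minor triad there is iv.
C# is the secondary dominant of V (major triad on C#): V/V.
F#: root F# is the dominant; major triad there is V.
Bm has root B, degree 1 in B minor, so i.

i - VI - iv - V/V - V - i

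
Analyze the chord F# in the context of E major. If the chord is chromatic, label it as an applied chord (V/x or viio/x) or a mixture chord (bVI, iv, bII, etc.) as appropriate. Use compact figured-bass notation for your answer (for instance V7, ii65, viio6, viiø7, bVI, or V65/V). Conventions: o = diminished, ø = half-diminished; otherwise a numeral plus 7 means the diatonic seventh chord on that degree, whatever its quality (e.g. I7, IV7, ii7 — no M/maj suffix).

V/V

Stacked in thirds the chord is F#-A#-C#: a major triad on F#.
F# is not a diatonic chord root with this quality in E major, but it lies a perfect fifth above B (V), so the chord functions as an applied dominant of V.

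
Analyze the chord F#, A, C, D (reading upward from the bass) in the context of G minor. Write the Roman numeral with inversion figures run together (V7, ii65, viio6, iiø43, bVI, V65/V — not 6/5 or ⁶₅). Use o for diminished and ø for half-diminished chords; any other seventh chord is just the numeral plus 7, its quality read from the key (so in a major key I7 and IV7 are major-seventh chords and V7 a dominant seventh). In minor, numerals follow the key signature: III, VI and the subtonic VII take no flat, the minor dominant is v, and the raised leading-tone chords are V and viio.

Stacked in thirds the chord is D-F#-A-C: a dominant seventh chord on D.
In G minor, D is the dominant; the diatonic dominant seventh chord there is V7.
With F# in the bass the chord is in first inversion, so the figured bass is 65.

V65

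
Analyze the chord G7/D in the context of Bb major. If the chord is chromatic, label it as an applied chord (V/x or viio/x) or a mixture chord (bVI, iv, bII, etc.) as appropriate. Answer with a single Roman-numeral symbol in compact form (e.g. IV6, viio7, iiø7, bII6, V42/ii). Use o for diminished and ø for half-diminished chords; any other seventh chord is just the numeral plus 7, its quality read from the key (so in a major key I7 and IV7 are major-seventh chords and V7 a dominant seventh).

Stacked in thirds the chord is G-B-D-F: a dominant seventh chord on G.
G is not a diatonic chord root with this quality in Bb major, but it lies a perfect fifth above C (ii), so the chord functions as an applied dominant of ii.
With D in the bass the chord is in second inversion, so the figured bass is 43.

V43/ii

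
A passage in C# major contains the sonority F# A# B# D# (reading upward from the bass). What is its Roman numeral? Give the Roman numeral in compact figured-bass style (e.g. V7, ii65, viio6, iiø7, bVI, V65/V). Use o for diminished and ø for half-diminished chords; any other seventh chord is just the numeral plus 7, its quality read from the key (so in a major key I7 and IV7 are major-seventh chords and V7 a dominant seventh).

viiø43

The pitches B#-D#-F#-A# form a half-diminished seventh chord rooted on B#.
B# is scale degree 7 in C# major, and a half-diminished seventh chord on that degree is written viiø7.
With F# in the bass the chord is in second inversion, so the figured bass is 43.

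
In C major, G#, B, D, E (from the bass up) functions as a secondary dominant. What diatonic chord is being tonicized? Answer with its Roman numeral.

The chord is a dominant seventh chord on E.
A dominant resolves down a perfect fifth: E → A. In C major, A is scale degree 6, i.e. vi.

vi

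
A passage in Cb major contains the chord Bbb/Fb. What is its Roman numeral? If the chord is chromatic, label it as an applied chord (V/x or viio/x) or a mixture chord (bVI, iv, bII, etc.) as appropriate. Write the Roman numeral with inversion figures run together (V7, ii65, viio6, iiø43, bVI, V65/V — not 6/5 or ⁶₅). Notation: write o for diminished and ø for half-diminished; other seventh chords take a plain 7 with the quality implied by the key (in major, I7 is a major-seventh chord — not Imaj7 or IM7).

Stacked in thirds the chord is Bbb-Db-Fb: a major triad on Bbb.
Bbb is the lowered seventh degree of Cb major (diatonic 7 would be Bb). This is a major triad on the lowered seventh degree (the subtonic), borrowed from the parallel minor.
With Fb in the bass the chord is in second inversion, so the figured bass is 64.

bVII64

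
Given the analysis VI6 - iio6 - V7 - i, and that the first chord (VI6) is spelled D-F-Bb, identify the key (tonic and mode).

The anchor chord is a major triad on Bb, labeled VI6.
If Bb is scale degree 6 and the mode makes that degree carry a major triad, the tonic is D and the mode is minor.

D minor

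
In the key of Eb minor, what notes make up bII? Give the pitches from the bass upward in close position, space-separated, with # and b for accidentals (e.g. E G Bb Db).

Fb Ab Cb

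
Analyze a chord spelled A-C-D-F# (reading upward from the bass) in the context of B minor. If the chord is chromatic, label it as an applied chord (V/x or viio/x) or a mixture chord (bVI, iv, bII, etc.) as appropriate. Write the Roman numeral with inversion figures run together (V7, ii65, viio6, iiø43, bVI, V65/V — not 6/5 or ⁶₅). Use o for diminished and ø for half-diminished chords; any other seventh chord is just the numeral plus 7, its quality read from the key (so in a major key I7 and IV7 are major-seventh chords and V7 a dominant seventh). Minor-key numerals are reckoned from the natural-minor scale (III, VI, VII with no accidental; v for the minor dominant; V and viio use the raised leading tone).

The pitches D-F#-A-C form a dominant seventh chord rooted on D.
D is not a diatonic chord root with this quality in B minor, but it lies a perfect fifth above G (VI), so the chord functions as an applied dominant of VI.
With A in the bass the chord is in second inversion, so the figured bass is 43.

V43/VI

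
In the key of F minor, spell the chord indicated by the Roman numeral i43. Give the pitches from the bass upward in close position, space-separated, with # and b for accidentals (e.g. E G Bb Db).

In F minor, the tonic is F, and the diatonic chord built there is a minor seventh chord.
That chord is spelled F-Ab-C-Eb.
With the 43 figure the chord is in second inversion; from the bass C upward in close position it reads C-Eb-F-Ab.

C Eb F Ab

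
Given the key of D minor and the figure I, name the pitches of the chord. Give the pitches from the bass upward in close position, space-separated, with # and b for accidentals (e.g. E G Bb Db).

Scale degree 1 in D minor is D; here the chord built on it is altered to a major triad. I is the major tonic (Picardy third), borrowed from the parallel major.
So the chord is D-F#-A.

D F# A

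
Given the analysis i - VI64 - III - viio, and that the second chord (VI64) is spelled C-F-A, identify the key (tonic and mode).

A minor

The chord F/C is a major triad rooted on F; its label is VI64.
VI64 on F implies F is the submediant; that puts the tonic at A, and the uppercase numeral fits minor mode.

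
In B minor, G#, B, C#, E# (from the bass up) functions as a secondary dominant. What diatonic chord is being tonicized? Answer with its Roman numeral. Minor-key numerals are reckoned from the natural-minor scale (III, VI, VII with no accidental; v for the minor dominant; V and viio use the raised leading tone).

V

The chord is a dominant seventh chord on C#.
A dominant resolves down a perfect fifth: C# → F#. In B minor, F# is scale degree 5, i.e. V.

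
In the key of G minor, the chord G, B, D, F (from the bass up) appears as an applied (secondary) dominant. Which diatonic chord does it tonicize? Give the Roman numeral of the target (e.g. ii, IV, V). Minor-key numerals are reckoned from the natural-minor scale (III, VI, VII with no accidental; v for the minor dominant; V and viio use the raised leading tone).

iv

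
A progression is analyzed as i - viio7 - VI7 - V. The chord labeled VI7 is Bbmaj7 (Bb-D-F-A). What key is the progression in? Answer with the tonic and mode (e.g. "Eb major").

D minor

The chord Bbmaj7 is a major seventh chord rooted on Bb; its label is VI7.
VI7 on Bb implies Bb is the submediant; that puts the tonic at D, and the uppercase numeral fits minor mode.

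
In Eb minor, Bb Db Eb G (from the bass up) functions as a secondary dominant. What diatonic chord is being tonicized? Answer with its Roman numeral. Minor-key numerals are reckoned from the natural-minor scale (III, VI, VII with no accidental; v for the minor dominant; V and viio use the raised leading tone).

The chord is a dominant seventh chord on Eb.
A dominant resolves down a perfect fifth: Eb → Ab. In Eb minor, Ab is scale degree 4, i.e. iv.

iv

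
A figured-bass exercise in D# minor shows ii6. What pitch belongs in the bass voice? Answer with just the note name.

ii in D# minor has root E#; the chord is E#-G#-B#.
The figure 6 means first inversion — the third is in the bass.

G#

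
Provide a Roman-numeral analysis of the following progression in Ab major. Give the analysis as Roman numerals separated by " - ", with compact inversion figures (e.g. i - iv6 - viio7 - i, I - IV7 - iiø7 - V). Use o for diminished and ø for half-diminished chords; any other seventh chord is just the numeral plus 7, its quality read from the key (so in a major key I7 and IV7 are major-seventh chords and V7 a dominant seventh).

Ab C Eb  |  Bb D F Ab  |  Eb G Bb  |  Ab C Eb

I - V7/V - V - I

Ab-C-Eb: major triad on Ab = scale degree 1 → I.
Bb-D-F-Ab is the secondary dominant of V (dominant seventh chord on Bb): V7/V.
Eb-G-Bb has root Eb, degree 5 in Ab major, so V.
Ab-C-Eb: root Ab is the tonic; major triad there is I.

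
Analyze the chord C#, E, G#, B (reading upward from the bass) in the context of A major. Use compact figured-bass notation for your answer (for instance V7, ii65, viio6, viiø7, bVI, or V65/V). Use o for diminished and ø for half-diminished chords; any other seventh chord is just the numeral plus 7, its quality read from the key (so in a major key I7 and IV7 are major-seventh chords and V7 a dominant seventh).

iii7

The pitches C#-E-G#-B form a minor seventh chord rooted on C#.
C# is scale degree 3 in A major, and a minor seventh chord on that degree is written iii7.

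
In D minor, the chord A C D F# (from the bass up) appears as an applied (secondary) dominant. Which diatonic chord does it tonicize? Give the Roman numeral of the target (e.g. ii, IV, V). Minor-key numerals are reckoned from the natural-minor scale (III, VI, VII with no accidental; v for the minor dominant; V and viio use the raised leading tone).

iv

The chord is a dominant seventh chord on D.
A dominant resolves down a perfect fifth: D → G. In D minor, G is scale degree 4, i.e. iv.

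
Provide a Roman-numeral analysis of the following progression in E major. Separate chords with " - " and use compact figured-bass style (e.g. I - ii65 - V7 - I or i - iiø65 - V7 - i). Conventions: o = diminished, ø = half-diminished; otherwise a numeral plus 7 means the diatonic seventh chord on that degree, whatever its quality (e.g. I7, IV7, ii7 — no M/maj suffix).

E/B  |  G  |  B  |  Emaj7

I64 - bIII - V - I7

E/B has root E, degree 1 in E major, so I64.
G: major triad on G — chromatic; bIII (borrowed from the parallel minor).
B: root B is the dominant; major triad there is V.
Emaj7 has root E, degree 1 in E major, so I7.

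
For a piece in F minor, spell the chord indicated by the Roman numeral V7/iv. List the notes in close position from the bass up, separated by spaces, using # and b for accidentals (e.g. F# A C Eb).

F A C Eb

V7/iv is a secondary dominant — the dominant seventh of iv. iv in F minor is Bb, so the applied chord's root is F, a perfect fifth above.
Building a dominant seventh chord on F gives F-A-C-Eb.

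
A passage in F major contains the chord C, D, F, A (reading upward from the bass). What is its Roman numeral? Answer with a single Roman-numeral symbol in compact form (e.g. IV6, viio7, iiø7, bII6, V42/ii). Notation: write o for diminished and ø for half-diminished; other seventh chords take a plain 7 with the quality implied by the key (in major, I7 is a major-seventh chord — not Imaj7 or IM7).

The pitches D-F-A-C form a minor seventh chord rooted on D.
D is scale degree 6 in F major, and a minor seventh chord on that degree is written vi7.
With C in the bass the chord is in third inversion, so the figured bass is 42.

vi42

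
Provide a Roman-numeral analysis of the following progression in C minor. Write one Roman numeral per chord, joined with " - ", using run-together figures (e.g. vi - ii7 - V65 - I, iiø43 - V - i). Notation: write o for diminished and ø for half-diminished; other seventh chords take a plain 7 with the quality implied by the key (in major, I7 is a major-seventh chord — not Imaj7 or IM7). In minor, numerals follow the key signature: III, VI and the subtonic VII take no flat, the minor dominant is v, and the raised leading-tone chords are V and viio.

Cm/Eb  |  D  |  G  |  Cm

i6 - V/V - V - i

Cm/Eb has root C, degree 1 in C minor, so i6.
D is the secondary dominant of V (major triad on D): V/V.
G: root G is the dominant; major triad there is V.
Cm has root C, degree 1 in C minor, so i.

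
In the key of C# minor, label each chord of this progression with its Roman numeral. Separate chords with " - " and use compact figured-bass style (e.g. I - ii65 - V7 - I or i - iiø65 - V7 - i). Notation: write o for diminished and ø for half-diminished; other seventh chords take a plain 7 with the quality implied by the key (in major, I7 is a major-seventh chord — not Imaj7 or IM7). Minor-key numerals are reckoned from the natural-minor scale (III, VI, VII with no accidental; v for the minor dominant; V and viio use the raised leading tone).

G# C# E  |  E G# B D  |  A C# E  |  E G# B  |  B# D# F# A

G#-C#-E has root C#, degree 1 in C# minor, so i64.
E-G#-B-D: a dominant seventh chord on E, the applied dominant of VI → V7/VI.
A-C#-E: root A is the submediant; major triad there is VI.
E-G#-B has root E, degree 3 in C# minor, so III.
B#-D#-F#-A: root B# is the leading tone; fully diminished seventh chord there is viio7.

i64 - V7/VI - VI - III - viio7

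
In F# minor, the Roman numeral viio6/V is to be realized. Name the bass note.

D#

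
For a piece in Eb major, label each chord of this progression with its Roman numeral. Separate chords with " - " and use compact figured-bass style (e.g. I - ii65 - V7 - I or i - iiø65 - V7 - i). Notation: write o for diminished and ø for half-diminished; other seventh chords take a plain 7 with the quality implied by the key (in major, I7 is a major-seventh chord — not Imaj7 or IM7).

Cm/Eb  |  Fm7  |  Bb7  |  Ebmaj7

Cm/Eb: root C is the submediant; minor triad there is vi6.
Fm7 has root F, degree 2 in Eb major, so ii7.
Bb7 has root Bb, degree 5 in Eb major, so V7.
Ebmaj7: root Eb is the tonic; major seventh chord there is I7.

vi6 - ii7 - V7 - I7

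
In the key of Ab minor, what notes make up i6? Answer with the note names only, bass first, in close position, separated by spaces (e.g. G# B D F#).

The numeral's case and figure indicate a minor triad. In Ab minor its root, the tonic, is Ab.
Stacking thirds from Ab gives Ab-Cb-Eb.
With the 6 figure the chord is in first inversion; from the bass Cb upward in close position it reads Cb-Eb-Ab.

Cb Eb Ab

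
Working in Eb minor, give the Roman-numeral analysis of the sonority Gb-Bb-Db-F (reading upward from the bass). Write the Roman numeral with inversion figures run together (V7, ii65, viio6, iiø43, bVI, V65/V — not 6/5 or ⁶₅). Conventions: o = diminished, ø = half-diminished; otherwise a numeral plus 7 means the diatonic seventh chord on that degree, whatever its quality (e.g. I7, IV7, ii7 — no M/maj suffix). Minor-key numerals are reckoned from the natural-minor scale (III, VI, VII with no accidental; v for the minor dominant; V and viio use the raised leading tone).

III7

The pitches Gb-Bb-Db-F form a major seventh chord rooted on Gb.
In Eb minor, Gb is the mediant; the diatonic major seventh chord there is III7.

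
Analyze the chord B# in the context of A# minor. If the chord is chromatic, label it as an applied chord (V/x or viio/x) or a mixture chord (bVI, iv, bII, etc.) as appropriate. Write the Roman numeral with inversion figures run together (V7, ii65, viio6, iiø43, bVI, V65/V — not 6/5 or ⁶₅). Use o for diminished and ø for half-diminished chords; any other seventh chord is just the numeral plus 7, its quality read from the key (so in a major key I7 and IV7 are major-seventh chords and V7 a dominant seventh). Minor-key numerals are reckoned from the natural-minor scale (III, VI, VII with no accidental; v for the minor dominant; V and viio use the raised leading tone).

V/V

Stacked in thirds the chord is B#-D##-F##: a major triad on B#.
B# is not a diatonic chord root with this quality in A# minor, but it lies a perfect fifth above E# (V), so the chord functions as an applied dominant of V.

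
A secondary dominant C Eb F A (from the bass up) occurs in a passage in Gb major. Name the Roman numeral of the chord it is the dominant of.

iii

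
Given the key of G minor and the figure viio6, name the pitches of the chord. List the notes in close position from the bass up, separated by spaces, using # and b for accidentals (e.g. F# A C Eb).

In G minor, the leading-tone chord is built on the raised seventh degree, F#.
That chord is spelled F#-A-C.
With the 6 figure the chord is in first inversion; from the bass A upward in close position it reads A-C-F#.

A C F#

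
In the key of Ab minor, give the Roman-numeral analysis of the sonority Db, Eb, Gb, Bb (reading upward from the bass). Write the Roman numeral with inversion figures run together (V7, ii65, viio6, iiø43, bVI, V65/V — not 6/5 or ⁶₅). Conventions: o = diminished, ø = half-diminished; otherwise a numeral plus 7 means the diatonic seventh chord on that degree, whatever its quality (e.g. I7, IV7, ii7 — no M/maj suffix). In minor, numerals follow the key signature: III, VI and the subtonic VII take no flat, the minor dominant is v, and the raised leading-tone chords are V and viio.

v42

Stacked in thirds the chord is Eb-Gb-Bb-Db: a minor seventh chord on Eb.
Eb is scale degree 5 in Ab minor, and a minor seventh chord on that degree is written v7.
With Db in the bass the chord is in third inversion, so the figured bass is 42.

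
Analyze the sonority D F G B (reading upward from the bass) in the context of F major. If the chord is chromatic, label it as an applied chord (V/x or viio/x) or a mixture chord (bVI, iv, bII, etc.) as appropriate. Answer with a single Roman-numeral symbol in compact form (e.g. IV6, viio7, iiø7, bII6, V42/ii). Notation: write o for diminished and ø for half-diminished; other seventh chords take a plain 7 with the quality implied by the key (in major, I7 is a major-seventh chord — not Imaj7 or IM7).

V43/V

The pitches G-B-D-F form a dominant seventh chord rooted on G.
G is not a diatonic chord root with this quality in F major, but it lies a perfect fifth above C (V), so the chord functions as an applied dominant of V.
With D in the bass the chord is in second inversion, so the figured bass is 43.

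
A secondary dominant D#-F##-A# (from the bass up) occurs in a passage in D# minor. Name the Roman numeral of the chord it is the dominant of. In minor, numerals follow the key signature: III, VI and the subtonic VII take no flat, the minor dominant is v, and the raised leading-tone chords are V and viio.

The chord is a major triad on D#.
A dominant resolves down a perfect fifth: D# → G#. In D# minor, G# is scale degree 4, i.e. iv.

iv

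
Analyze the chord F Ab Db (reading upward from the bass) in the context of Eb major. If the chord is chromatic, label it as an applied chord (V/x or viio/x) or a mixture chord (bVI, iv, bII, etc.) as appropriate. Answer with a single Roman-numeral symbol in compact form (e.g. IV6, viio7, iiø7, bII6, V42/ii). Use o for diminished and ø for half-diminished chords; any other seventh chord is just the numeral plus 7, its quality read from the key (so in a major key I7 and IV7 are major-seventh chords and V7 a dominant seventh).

bVII6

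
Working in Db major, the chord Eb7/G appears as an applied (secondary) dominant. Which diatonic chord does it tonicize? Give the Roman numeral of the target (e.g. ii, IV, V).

V

The chord is a dominant seventh chord on Eb.
A dominant resolves down a perfect fifth: Eb → Ab. In Db major, Ab is scale degree 5, i.e. V.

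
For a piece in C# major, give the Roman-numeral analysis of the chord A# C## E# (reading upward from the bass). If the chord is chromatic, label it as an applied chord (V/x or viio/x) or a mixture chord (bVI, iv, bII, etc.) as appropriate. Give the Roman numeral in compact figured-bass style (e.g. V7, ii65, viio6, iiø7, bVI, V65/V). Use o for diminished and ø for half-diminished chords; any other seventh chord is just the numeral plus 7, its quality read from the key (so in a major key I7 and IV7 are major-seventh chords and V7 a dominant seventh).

V/ii

The pitches A#-C##-E# form a major triad rooted on A#.
A# is not a diatonic chord root with this quality in C# major, but it lies a perfect fifth above D# (ii), so the chord functions as an applied dominant of ii.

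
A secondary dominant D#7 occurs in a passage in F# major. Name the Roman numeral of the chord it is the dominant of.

ii

The chord is a dominant seventh chord on D#.
A dominant resolves down a perfect fifth: D# → G#. In F# major, G# is scale degree 2, i.e. ii.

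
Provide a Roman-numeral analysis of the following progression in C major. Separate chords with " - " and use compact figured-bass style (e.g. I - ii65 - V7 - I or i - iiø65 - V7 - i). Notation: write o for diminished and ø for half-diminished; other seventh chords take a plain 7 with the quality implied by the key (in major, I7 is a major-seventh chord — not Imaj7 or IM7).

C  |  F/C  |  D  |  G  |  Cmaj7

I - IV64 - V/V - V - I7

C: major triad on C = scale degree 1 → I.
F/C has root F, degree 4 in C major, so IV64.
D: a major triad on D, the applied dominant of V → V/V.
G has root G, degree 5 in C major, so V.
Cmaj7: root C is the tonic; major seventh chord there is I7.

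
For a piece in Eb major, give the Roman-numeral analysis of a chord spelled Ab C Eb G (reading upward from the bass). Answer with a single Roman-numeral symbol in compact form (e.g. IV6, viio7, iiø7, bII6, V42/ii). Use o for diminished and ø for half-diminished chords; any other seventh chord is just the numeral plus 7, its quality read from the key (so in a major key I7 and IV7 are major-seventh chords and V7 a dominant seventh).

IV7

Stacked in thirds the chord is Ab-C-Eb-G: a major seventh chord on Ab.
In Eb major, Ab is the subdominant; the diatonic major seventh chord there is IV7.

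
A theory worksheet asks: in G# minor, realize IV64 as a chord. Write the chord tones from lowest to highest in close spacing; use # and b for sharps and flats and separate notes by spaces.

G# C# E#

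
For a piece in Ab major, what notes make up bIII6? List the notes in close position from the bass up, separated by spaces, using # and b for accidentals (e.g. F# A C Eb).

Eb Gb Cb

Scale degree 3 in Ab major is C; lowering it a half step gives Cb. bIII6 is a major triad on the lowered third degree, borrowed from the parallel minor.
So the chord is Cb-Eb-Gb.
With the 6 figure the chord is in first inversion; from the bass Eb upward in close position it reads Eb-Gb-Cb.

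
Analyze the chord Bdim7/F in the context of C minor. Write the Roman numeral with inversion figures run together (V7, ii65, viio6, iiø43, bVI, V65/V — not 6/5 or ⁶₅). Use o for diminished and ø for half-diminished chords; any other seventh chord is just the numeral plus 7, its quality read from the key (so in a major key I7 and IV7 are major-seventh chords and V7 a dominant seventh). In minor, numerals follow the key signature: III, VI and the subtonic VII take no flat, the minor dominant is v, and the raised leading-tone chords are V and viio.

The pitches B-D-F-Ab form a fully diminished seventh chord rooted on B.
B is scale degree 7 in C minor, and a fully diminished seventh chord on that degree is written viio7.
With F in the bass the chord is in second inversion, so the figured bass is 43.

viio43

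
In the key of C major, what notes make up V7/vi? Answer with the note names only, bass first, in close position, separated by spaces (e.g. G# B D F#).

V7/vi is a secondary dominant — the dominant seventh of vi. vi in C major is A, so the applied chord's root is E, a perfect fifth above.
Building a dominant seventh chord on E gives E-G#-B-D.

E G# B D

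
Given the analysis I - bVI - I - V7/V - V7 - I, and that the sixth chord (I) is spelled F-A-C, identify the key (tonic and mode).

F major

The anchor chord is a major triad on F, labeled I.
If F is scale degree 1 and the mode makes that degree carry a major triad, the tonic is F and the mode is major.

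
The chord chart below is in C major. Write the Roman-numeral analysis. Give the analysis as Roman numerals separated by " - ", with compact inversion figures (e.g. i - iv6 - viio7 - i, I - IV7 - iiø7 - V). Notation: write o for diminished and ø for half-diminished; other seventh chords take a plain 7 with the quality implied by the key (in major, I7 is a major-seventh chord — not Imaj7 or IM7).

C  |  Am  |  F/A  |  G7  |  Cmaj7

I - vi - IV6 - V7 - I7

C: major triad on C = scale degree 1 → I.
Am has root A, degree 6 in C major, so vi.
F/A has root F, degree 4 in C major, so IV6.
G7: dominant seventh chord on G = scale degree 5 → V7.
Cmaj7: major seventh chord on C = scale degree 1 → I7.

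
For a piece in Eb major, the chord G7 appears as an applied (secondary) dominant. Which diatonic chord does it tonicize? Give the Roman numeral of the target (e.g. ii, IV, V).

vi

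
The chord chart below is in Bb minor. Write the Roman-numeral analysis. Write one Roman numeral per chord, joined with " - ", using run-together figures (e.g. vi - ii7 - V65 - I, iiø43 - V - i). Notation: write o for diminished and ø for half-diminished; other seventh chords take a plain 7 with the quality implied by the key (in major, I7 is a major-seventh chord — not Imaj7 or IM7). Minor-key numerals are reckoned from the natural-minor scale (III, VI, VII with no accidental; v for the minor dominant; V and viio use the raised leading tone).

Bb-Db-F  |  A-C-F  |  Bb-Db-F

i - V6 - i

Bb-Db-F: root Bb is the tonic; minor triad there is i.
A-C-F: major triad on F = scale degree 5 → V6.
Bb-Db-F: minor triad on Bb = scale degree 1 → i.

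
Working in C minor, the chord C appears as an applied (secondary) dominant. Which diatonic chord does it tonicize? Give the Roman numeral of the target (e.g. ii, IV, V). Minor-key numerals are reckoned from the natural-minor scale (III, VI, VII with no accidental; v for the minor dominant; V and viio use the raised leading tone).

The chord is a major triad on C.
A dominant resolves down a perfect fifth: C → F. In C minor, F is scale degree 4, i.e. iv.

iv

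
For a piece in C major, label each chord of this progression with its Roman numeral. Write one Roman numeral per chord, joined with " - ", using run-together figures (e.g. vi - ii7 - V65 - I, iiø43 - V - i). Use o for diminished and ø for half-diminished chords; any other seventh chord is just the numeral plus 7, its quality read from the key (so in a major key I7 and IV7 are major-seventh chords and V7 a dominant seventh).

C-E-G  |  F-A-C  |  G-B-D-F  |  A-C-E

I - IV - V7 - vi

C-E-G: major triad on C = scale degree 1 → I.
F-A-C: root F is the subdominant; major triad there is IV.
G-B-D-F has root G, degree 5 in C major, so V7.
A-C-E: minor triad on A = scale degree 6 → vi.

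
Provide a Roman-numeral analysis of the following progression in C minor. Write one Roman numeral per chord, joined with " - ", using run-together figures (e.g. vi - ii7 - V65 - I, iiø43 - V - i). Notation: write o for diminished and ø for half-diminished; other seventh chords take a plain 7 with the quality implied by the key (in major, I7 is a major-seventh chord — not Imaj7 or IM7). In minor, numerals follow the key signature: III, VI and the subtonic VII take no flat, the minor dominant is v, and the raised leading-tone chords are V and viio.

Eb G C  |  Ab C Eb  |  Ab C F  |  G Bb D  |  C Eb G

i6 - VI - iv6 - v - i

Eb-G-C: minor triad on C = scale degree 1 → i6.
Ab-C-Eb: major triad on Ab = scale degree 6 → VI.
Ab-C-F has root F, degree 4 in C minor, so iv6.
G-Bb-D: minor triad on G = scale degree 5 → v.
C-Eb-G has root C, degree 1 in C minor, so i.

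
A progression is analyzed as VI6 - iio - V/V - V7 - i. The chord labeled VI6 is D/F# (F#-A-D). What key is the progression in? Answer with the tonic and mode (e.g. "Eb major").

F# minor

The chord D/F# is a major triad rooted on D; its label is VI6.
If D is scale degree 6 and the mode makes that degree carry a major triad, the tonic is F# and the mode is minor.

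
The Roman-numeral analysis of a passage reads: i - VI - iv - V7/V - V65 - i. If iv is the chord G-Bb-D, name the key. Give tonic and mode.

D minor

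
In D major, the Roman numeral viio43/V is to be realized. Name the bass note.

D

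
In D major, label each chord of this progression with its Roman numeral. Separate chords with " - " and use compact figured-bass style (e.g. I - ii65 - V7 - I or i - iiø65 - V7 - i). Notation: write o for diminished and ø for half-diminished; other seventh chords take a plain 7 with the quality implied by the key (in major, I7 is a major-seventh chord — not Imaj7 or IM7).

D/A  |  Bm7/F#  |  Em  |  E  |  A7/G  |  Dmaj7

I64 - vi43 - ii - V/V - V42 - I7

D/A: root D is the tonic; major triad there is I64.
Bm7/F#: root B is the submediant; minor seventh chord there is vi43.
Em: minor triad on E = scale degree 2 → ii.
E is the secondary dominant of V (major triad on E): V/V.
A7/G: root A is the dominant; dominant seventh chord there is V42.
Dmaj7: root D is the tonic; major seventh chord there is I7.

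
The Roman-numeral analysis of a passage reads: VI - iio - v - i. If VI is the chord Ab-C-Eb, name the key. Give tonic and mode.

C minor

The anchor chord is a major triad on Ab, labeled VI.
Counting down 5 scale steps from Ab places the tonic on C; a major triad on degree 6 is diatonic only in minor.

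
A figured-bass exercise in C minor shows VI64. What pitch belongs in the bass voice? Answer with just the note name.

VI in C minor has root Ab; the chord is Ab-C-Eb.
The figure 64 means second inversion — the fifth is in the bass.

Eb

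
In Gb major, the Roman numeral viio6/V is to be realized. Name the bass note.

The applied chord viio6/V is rooted on C: C-Eb-Gb.
The figure 6 means first inversion — the third is in the bass.

Eb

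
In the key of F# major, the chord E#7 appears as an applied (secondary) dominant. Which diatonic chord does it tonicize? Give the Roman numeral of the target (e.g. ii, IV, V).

The chord is a dominant seventh chord on E#.
A dominant resolves down a perfect fifth: E# → A#. In F# major, A# is scale degree 3, i.e. iii.

iii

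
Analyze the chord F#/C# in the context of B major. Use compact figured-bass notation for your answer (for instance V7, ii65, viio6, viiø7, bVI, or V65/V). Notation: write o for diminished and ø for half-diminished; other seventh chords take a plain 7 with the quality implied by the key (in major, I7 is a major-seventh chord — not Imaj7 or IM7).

V64

The pitches F#-A#-C# form a major triad rooted on F#.
In B major, F# is the dominant; the diatonic major triad there is V.
With C# in the bass the chord is in second inversion, so the figured bass is 64.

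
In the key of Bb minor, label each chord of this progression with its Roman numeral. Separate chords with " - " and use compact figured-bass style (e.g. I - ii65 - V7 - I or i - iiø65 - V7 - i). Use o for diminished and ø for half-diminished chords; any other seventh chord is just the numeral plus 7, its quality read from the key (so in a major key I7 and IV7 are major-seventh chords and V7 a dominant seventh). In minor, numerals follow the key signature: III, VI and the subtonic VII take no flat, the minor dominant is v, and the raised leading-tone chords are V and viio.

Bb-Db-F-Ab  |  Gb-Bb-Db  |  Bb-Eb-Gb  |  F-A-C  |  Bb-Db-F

Bb-Db-F-Ab has root Bb, degree 1 in Bb minor, so i7.
Gb-Bb-Db: root Gb is the submediant; major triad there is VI.
Bb-Eb-Gb: minor triad on Eb = scale degree 4 → iv64.
F-A-C: major triad on F = scale degree 5 → V.
Bb-Db-F: minor triad on Bb = scale degree 1 → i.

i7 - VI - iv64 - V - i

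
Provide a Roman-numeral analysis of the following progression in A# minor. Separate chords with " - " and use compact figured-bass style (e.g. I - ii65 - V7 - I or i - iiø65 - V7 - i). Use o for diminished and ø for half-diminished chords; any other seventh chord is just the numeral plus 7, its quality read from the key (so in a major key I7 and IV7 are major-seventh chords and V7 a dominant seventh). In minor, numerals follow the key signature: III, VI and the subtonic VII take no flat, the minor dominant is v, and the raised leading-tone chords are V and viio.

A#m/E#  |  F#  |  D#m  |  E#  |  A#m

i64 - VI - iv - V - i

A#m/E# has root A#, degree 1 in A# minor, so i64.
F#: root F# is the submediant; major triad there is VI.
D#m: root D# is the subdominant; minor triad there is iv.
E# has root E#, degree 5 in A# minor, so V.
A#m: root A# is the tonic; minor triad there is i.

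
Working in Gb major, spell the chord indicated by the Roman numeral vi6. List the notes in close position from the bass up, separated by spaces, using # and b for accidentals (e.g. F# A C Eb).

Gb Bb Eb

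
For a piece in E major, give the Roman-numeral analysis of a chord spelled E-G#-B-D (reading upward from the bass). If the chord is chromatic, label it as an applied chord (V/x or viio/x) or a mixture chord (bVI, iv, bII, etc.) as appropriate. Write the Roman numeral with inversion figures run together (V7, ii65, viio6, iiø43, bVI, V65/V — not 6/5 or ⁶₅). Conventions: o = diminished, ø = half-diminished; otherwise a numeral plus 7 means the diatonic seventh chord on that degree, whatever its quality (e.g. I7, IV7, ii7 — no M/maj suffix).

V7/IV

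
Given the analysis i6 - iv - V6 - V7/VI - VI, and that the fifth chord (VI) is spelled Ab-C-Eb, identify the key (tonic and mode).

C minor

The chord Ab is a major triad rooted on Ab; its label is VI.
If Ab is scale degree 6 and the mode makes that degree carry a major triad, the tonic is C and the mode is minor.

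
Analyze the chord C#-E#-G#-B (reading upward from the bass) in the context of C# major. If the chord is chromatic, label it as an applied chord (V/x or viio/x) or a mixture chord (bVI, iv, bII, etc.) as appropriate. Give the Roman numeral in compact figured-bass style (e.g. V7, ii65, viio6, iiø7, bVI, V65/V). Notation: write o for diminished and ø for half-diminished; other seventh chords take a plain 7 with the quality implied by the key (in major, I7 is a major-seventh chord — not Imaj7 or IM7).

V7/IV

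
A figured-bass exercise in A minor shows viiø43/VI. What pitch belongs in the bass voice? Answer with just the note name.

Bb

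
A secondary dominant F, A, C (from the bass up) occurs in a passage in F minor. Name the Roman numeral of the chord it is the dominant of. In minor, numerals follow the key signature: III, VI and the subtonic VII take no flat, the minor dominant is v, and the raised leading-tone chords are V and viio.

The chord is a major triad on F.
A dominant resolves down a perfect fifth: F → Bb. In F minor, Bb is scale degree 4, i.e. iv.

iv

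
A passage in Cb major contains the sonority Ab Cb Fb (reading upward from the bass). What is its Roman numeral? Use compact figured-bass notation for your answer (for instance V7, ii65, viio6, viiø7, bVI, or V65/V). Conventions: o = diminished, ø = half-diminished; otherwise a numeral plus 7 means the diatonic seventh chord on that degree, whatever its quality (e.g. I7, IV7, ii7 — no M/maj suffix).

Stacked in thirds the chord is Fb-Ab-Cb: a major triad on Fb.
In Cb major, Fb is the subdominant; the diatonic major triad there is IV.
With Ab in the bass the chord is in first inversion, so the figured bass is 6.

IV6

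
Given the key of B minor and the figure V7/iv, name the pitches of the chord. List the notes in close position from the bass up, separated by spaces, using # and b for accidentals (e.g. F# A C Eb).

B D# F# A

V7/iv is a secondary dominant — the dominant seventh of iv. iv in B minor is E, so the applied chord's root is B, a perfect fifth above.
Building a dominant seventh chord on B gives B-D#-F#-A.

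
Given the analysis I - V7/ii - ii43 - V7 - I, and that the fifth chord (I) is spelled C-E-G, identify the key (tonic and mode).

C major

I is given as C-E-G — a major triad with root C.
If C is scale degree 1 and the mode makes that degree carry a major triad, the tonic is C and the mode is major.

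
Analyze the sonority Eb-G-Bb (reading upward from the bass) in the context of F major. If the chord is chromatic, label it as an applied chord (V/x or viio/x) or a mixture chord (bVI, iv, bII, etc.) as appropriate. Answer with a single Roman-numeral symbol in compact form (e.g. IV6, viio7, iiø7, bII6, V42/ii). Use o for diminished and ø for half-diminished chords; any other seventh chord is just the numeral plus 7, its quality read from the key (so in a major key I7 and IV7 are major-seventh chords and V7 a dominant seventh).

bVII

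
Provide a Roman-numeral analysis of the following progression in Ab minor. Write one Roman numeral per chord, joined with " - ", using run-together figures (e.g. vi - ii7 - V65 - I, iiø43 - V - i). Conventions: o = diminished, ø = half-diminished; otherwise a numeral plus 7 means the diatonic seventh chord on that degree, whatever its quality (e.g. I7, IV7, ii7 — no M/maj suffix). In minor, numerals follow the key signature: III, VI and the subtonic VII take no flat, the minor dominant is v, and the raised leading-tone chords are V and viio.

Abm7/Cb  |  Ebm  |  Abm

i65 - v - i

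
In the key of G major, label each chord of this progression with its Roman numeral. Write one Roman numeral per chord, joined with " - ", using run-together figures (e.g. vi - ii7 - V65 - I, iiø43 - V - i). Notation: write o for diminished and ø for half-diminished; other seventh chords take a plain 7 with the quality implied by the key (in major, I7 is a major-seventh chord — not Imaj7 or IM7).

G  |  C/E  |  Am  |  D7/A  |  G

I - IV6 - ii - V43 - I

G has root G, degree 1 in G major, so I.
C/E has root C, degree 4 in G major, so IV6.
Am: minor triad on A = scale degree 2 → ii.
D7/A: dominant seventh chord on D = scale degree 5 → V43.
G has root G, degree 1 in G major, so I.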